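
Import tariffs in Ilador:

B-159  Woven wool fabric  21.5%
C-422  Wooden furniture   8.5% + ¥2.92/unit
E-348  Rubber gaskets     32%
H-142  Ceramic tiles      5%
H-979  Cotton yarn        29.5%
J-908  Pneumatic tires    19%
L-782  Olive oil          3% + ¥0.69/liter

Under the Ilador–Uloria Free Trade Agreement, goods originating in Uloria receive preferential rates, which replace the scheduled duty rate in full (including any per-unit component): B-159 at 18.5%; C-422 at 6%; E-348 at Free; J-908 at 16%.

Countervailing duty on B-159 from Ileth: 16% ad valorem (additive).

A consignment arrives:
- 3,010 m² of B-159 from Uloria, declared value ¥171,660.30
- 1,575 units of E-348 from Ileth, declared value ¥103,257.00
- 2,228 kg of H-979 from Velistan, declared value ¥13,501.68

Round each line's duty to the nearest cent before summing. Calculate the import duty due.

Line 1 (B-159, Uloria, 3,010 m², ¥171,660.30):
Base rate for B-159 is 21.5%.
Origin Uloria qualifies under the Ilador–Uloria agreement and B-159 is covered: preferential rate 18.5% applies instead.
The additional-duty order on B-159 targets Ileth, not Uloria; it does not apply.
Duty = ¥171,660.30 × 18.5% = ¥31,757.16.
Line 2 (E-348, Ileth, 1,575 units, ¥103,257.00):
Base rate for E-348 is 32%.
E-348 has an FTA preferential rate, but origin Ileth is not Uloria; base rate stands.
Duty = ¥103,257.00 × 32% = ¥33,042.24.
Line 3 (H-979, Velistan, 2,228 kg, ¥13,501.68):
Base rate for H-979 is 29.5%.
Duty = ¥13,501.68 × 29.5% = ¥3,983.00.
Total = ¥31,757.16 + ¥33,042.24 + ¥3,983.00 = ¥68,782.40.

¥68,782.40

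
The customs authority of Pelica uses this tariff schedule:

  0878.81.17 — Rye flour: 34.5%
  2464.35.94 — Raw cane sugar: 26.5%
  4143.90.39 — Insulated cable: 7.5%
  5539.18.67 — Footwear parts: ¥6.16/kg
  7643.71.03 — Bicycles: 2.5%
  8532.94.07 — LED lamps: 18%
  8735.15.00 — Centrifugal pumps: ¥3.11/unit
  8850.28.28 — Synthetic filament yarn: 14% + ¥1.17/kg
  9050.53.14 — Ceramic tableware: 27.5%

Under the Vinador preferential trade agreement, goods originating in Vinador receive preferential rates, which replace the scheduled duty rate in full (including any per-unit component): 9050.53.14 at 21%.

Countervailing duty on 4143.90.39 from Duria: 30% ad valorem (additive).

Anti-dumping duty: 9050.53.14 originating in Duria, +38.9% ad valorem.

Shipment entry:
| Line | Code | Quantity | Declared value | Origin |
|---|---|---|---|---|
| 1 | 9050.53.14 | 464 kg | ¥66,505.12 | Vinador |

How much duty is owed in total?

Line 1 (9050.53.14, Vinador, 464 kg, ¥66,505.12):
Base rate for 9050.53.14 is 27.5%.
Origin Vinador qualifies under the Pelica–Vinador agreement and 9050.53.14 is covered: preferential rate 21% applies instead.
The additional-duty order on 9050.53.14 targets Duria, not Vinador; it does not apply.
Duty = ¥66,505.12 × 21% = ¥13,966.08.

¥13,966.08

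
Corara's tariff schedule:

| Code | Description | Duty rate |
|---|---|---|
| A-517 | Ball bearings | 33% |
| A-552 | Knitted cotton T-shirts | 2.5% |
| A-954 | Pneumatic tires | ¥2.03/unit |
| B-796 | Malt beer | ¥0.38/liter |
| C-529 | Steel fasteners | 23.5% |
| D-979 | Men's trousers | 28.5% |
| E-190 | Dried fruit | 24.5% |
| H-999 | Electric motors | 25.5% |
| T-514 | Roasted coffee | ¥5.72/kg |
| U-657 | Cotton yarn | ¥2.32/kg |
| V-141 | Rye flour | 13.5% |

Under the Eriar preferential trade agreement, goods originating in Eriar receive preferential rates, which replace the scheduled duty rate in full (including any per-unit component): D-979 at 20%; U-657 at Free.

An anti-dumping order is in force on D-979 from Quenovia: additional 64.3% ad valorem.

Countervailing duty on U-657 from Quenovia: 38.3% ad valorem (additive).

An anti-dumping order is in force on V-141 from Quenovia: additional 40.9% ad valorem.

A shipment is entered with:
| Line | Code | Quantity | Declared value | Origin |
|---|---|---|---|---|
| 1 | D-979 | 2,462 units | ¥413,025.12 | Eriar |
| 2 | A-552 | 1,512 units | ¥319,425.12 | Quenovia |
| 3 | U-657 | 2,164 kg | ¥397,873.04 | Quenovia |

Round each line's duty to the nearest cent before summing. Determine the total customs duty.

Line 1 (D-979, Eriar, 2,462 units, ¥413,025.12):
Base rate for D-979 is 28.5%.
Origin Eriar qualifies under the Corara–Eriar agreement and D-979 is covered: preferential rate 20% applies instead.
The additional-duty order on D-979 targets Quenovia, not Eriar; it does not apply.
Duty = ¥413,025.12 × 20% = ¥82,605.02.
Line 2 (A-552, Quenovia, 1,512 units, ¥319,425.12):
Base rate for A-552 is 2.5%.
Duty = ¥319,425.12 × 2.5% = ¥7,985.63.
Line 3 (U-657, Quenovia, 2,164 kg, ¥397,873.04):
Base rate for U-657 is ¥2.32/kg.
U-657 has an FTA preferential rate, but origin Quenovia is not Eriar; base rate stands.
Additional duty on U-657 from Quenovia: +38.3% ad valorem. Applied ad valorem rate = 38.3%.
Duty = ¥397,873.04 × 38.3% + 2,164 × ¥2.32 = ¥157,405.85.
Total = ¥82,605.02 + ¥7,985.63 + ¥157,405.85 = ¥247,996.50.

¥247,996.50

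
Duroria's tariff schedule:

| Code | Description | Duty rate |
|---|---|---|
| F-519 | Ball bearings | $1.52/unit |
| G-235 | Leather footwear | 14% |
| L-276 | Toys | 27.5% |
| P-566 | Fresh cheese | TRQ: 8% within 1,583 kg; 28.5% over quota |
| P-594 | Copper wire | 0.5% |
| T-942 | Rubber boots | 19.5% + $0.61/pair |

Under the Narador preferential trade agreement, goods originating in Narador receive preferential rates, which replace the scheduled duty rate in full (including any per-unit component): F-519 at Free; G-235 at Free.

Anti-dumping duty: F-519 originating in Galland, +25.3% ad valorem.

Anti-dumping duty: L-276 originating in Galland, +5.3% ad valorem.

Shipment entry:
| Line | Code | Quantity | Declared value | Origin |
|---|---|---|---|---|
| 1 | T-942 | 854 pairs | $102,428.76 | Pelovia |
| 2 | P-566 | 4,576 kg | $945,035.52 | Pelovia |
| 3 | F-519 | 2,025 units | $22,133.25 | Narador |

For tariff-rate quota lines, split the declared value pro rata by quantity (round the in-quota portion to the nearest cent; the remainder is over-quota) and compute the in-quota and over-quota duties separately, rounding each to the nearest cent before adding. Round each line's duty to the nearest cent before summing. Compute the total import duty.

$222,810.83

Line 1 (T-942, Pelovia, 854 pairs, $102,428.76):
Base rate for T-942 is 19.5% + $0.61/pair.
Duty = $102,428.76 × 19.5% + 854 × $0.61 = $20,494.55.
Line 2 (P-566, Pelovia, 4,576 kg, $945,035.52):
Code P-566 is under a tariff-rate quota (threshold 1,583 kg). In-quota: 1,583 kg at 8%; over-quota: 2,993 kg at 28.5%.
Pro-rata value split: in-quota = $945,035.52 × 1,583/4,576 = $326,921.16; over-quota = $945,035.52 − $326,921.16 = $618,114.36.
In-quota duty = $326,921.16 × 8% = $26,153.69. Over-quota duty = $618,114.36 × 28.5% = $176,162.59.
Line duty = $26,153.69 + $176,162.59 = $202,316.28.
Line 3 (F-519, Narador, 2,025 units, $22,133.25):
Base rate for F-519 is $1.52/unit.
Origin Narador qualifies under the Duroria–Narador agreement and F-519 is covered: preferential rate Free applies instead.
The additional-duty order on F-519 targets Galland, not Narador; it does not apply.
Duty = $22,133.25 × 0% = $0.00.
Total = $20,494.55 + $202,316.28 + $0.00 = $222,810.83.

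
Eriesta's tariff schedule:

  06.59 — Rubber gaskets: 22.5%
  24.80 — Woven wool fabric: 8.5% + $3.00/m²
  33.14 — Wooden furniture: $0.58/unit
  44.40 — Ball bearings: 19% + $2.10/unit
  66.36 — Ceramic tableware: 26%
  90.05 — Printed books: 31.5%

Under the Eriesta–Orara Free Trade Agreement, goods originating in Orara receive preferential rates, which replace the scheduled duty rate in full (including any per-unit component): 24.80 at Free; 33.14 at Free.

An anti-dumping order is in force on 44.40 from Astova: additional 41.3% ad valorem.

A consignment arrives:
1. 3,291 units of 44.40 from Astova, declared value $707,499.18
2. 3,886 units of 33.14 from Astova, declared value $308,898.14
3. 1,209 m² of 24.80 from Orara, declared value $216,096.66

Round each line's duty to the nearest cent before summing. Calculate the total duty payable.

$435,786.99

Line 1 (44.40, Astova, 3,291 units, $707,499.18):
Base rate for 44.40 is 19% + $2.10/unit.
Additional duty on 44.40 from Astova: +41.3%. Applied ad valorem rate: 19% + 41.3% = 60.3%.
Duty = $707,499.18 × 60.3% + 3,291 × $2.10 = $433,533.11.
Line 2 (33.14, Astova, 3,886 units, $308,898.14):
Base rate for 33.14 is $0.58/unit.
33.14 has an FTA preferential rate, but origin Astova is not Orara; base rate stands.
Duty = 3,886 × $0.58 = $2,253.88.
Line 3 (24.80, Orara, 1,209 m², $216,096.66):
Base rate for 24.80 is 8.5% + $3.00/m².
Origin Orara qualifies under the Eriesta–Orara agreement and 24.80 is covered: preferential rate Free applies instead.
Duty = $216,096.66 × 0% = $0.00.
Total = $433,533.11 + $2,253.88 + $0.00 = $435,786.99.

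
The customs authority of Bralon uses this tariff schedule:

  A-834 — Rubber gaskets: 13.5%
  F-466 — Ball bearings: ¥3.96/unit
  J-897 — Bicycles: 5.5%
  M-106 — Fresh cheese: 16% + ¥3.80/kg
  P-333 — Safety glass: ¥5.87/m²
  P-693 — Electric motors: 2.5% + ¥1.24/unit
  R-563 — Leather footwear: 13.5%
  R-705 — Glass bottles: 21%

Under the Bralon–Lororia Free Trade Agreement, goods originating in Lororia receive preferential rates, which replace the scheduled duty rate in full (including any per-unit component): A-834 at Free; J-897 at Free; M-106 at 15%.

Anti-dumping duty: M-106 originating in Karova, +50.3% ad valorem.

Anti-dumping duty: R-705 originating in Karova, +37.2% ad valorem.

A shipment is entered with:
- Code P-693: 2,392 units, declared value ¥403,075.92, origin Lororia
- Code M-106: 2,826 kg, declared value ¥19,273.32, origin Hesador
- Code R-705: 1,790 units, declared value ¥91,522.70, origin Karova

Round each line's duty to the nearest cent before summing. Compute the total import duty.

¥80,131.72

Line 1 (P-693, Lororia, 2,392 units, ¥403,075.92):
Base rate for P-693 is 2.5% + ¥1.24/unit.
Origin Lororia is the FTA partner but P-693 is not on the preference list; base rate stands.
Duty = ¥403,075.92 × 2.5% + 2,392 × ¥1.24 = ¥13,042.98.
Line 2 (M-106, Hesador, 2,826 kg, ¥19,273.32):
Base rate for M-106 is 16% + ¥3.80/kg.
M-106 has an FTA preferential rate, but origin Hesador is not Lororia; base rate stands.
The additional-duty order on M-106 targets Karova, not Hesador; it does not apply.
Duty = ¥19,273.32 × 16% + 2,826 × ¥3.80 = ¥13,822.53.
Line 3 (R-705, Karova, 1,790 units, ¥91,522.70):
Base rate for R-705 is 21%.
Additional duty on R-705 from Karova: +37.2%. Applied ad valorem rate: 21% + 37.2% = 58.2%.
Duty = ¥91,522.70 × 58.2% = ¥53,266.21.
Total = ¥13,042.98 + ¥13,822.53 + ¥53,266.21 = ¥80,131.72.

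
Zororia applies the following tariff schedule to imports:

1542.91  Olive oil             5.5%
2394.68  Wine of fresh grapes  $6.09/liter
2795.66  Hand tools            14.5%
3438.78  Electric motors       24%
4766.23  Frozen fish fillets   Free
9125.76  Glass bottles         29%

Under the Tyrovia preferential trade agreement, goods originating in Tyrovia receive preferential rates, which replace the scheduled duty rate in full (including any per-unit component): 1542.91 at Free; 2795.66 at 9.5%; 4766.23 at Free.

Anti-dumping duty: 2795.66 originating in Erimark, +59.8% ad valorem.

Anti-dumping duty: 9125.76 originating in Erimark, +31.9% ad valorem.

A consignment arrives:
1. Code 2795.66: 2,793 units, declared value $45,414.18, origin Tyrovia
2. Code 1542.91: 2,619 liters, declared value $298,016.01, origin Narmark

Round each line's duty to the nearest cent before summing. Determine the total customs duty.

$20,705.23

Line 1 (2795.66, Tyrovia, 2,793 units, $45,414.18):
Base rate for 2795.66 is 14.5%.
Origin Tyrovia qualifies under the Zororia–Tyrovia agreement and 2795.66 is covered: preferential rate 9.5% applies instead.
The additional-duty order on 2795.66 targets Erimark, not Tyrovia; it does not apply.
Duty = $45,414.18 × 9.5% = $4,314.35.
Line 2 (1542.91, Narmark, 2,619 liters, $298,016.01):
Base rate for 1542.91 is 5.5%.
1542.91 has an FTA preferential rate, but origin Narmark is not Tyrovia; base rate stands.
Duty = $298,016.01 × 5.5% = $16,390.88.
Total = $4,314.35 + $16,390.88 = $20,705.23.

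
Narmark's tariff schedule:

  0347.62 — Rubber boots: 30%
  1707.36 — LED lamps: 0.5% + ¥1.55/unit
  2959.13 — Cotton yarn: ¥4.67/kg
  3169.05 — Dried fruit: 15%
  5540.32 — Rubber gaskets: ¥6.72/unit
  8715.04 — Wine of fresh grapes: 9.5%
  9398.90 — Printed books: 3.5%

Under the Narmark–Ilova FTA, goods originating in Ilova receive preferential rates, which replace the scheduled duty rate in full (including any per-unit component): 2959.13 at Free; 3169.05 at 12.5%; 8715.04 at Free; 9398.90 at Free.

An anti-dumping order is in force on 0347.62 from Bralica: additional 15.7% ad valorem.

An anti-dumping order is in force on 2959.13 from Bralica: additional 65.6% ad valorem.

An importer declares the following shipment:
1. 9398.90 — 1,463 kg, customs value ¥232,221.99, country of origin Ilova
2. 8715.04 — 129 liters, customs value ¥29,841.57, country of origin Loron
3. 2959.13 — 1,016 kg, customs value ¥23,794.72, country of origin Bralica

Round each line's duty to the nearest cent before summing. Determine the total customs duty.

¥23,189.01

Line 1 (9398.90, Ilova, 1,463 kg, ¥232,221.99):
Base rate for 9398.90 is 3.5%.
Origin Ilova qualifies under the Narmark–Ilova agreement and 9398.90 is covered: preferential rate Free applies instead.
Duty = ¥232,221.99 × 0% = ¥0.00.
Line 2 (8715.04, Loron, 129 liters, ¥29,841.57):
Base rate for 8715.04 is 9.5%.
8715.04 has an FTA preferential rate, but origin Loron is not Ilova; base rate stands.
Duty = ¥29,841.57 × 9.5% = ¥2,834.95.
Line 3 (2959.13, Bralica, 1,016 kg, ¥23,794.72):
Base rate for 2959.13 is ¥4.67/kg.
2959.13 has an FTA preferential rate, but origin Bralica is not Ilova; base rate stands.
Additional duty on 2959.13 from Bralica: +65.6% ad valorem. Applied ad valorem rate = 65.6%.
Duty = ¥23,794.72 × 65.6% + 1,016 × ¥4.67 = ¥20,354.06.
Total = ¥0.00 + ¥2,834.95 + ¥20,354.06 = ¥23,189.01.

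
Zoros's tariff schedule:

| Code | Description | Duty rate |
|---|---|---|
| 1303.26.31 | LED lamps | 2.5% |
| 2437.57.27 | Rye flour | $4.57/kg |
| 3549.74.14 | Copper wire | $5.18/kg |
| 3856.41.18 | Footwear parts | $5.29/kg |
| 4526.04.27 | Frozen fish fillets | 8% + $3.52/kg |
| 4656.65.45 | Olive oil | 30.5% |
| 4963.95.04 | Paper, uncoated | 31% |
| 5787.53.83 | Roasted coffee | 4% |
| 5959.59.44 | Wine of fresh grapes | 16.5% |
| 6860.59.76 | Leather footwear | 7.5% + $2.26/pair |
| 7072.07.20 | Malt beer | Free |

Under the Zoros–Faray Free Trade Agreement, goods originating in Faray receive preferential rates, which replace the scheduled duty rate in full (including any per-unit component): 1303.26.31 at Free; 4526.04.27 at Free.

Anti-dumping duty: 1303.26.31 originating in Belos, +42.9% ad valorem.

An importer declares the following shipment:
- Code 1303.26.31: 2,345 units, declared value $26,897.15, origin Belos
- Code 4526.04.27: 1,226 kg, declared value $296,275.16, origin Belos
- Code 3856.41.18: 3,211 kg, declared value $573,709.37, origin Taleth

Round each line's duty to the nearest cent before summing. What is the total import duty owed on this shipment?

$57,215.03

Line 1 (1303.26.31, Belos, 2,345 units, $26,897.15):
Base rate for 1303.26.31 is 2.5%.
1303.26.31 has an FTA preferential rate, but origin Belos is not Faray; base rate stands.
Additional duty on 1303.26.31 from Belos: +42.9%. Applied ad valorem rate: 2.5% + 42.9% = 45.4%.
Duty = $26,897.15 × 45.4% = $12,211.31.
Line 2 (4526.04.27, Belos, 1,226 kg, $296,275.16):
Base rate for 4526.04.27 is 8% + $3.52/kg.
4526.04.27 has an FTA preferential rate, but origin Belos is not Faray; base rate stands.
Duty = $296,275.16 × 8% + 1,226 × $3.52 = $28,017.53.
Line 3 (3856.41.18, Taleth, 3,211 kg, $573,709.37):
Base rate for 3856.41.18 is $5.29/kg.
Duty = 3,211 × $5.29 = $16,986.19.
Total = $12,211.31 + $28,017.53 + $16,986.19 = $57,215.03.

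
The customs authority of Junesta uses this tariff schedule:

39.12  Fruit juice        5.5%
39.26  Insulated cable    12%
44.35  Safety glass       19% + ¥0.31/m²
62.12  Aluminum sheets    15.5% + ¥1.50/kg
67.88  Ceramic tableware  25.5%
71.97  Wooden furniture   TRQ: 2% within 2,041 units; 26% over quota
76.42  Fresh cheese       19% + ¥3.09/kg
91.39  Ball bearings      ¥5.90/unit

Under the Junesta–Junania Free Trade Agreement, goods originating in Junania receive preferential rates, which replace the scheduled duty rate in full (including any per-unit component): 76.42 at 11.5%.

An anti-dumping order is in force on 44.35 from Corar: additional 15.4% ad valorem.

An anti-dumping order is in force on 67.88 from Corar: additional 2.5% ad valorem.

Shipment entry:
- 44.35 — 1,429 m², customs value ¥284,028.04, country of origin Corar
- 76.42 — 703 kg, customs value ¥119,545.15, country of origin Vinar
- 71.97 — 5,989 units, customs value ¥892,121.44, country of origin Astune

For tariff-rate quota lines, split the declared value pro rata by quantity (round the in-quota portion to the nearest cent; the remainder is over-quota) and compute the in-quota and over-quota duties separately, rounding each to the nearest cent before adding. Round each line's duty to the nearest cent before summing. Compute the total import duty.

Line 1 (44.35, Corar, 1,429 m², ¥284,028.04):
Base rate for 44.35 is 19% + ¥0.31/m².
Additional duty on 44.35 from Corar: +15.4%. Applied ad valorem rate: 19% + 15.4% = 34.4%.
Duty = ¥284,028.04 × 34.4% + 1,429 × ¥0.31 = ¥98,148.64.
Line 2 (76.42, Vinar, 703 kg, ¥119,545.15):
Base rate for 76.42 is 19% + ¥3.09/kg.
76.42 has an FTA preferential rate, but origin Vinar is not Junania; base rate stands.
Duty = ¥119,545.15 × 19% + 703 × ¥3.09 = ¥24,885.85.
Line 3 (71.97, Astune, 5,989 units, ¥892,121.44):
Code 71.97 is under a tariff-rate quota (threshold 2,041 units). In-quota: 2,041 units at 2%; over-quota: 3,948 units at 26%.
Pro-rata value split: in-quota = ¥892,121.44 × 2,041/5,989 = ¥304,027.36; over-quota = ¥892,121.44 − ¥304,027.36 = ¥588,094.08.
In-quota duty = ¥304,027.36 × 2% = ¥6,080.55. Over-quota duty = ¥588,094.08 × 26% = ¥152,904.46.
Line duty = ¥6,080.55 + ¥152,904.46 = ¥158,985.01.
Total = ¥98,148.64 + ¥24,885.85 + ¥158,985.01 = ¥282,019.50.

¥282,019.50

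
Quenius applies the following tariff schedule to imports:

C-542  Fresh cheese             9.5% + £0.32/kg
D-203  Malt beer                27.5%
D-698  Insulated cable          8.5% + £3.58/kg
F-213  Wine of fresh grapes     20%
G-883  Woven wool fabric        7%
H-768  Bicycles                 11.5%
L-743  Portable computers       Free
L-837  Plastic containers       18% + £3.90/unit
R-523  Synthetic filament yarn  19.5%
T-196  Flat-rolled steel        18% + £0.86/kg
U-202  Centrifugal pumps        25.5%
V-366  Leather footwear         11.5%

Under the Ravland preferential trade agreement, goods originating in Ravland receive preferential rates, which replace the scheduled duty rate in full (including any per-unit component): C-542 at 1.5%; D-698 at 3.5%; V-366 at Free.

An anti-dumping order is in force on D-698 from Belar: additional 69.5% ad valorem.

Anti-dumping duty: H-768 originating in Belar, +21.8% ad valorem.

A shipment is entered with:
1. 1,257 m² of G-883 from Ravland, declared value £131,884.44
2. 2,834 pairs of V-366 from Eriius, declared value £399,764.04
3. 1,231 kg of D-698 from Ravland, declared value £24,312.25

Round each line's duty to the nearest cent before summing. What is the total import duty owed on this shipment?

Line 1 (G-883, Ravland, 1,257 m², £131,884.44):
Base rate for G-883 is 7%.
Origin Ravland is the FTA partner but G-883 is not on the preference list; base rate stands.
Duty = £131,884.44 × 7% = £9,231.91.
Line 2 (V-366, Eriius, 2,834 pairs, £399,764.04):
Base rate for V-366 is 11.5%.
V-366 has an FTA preferential rate, but origin Eriius is not Ravland; base rate stands.
Duty = £399,764.04 × 11.5% = £45,972.86.
Line 3 (D-698, Ravland, 1,231 kg, £24,312.25):
Base rate for D-698 is 8.5% + £3.58/kg.
Origin Ravland qualifies under the Quenius–Ravland agreement and D-698 is covered: preferential rate 3.5% applies instead.
The additional-duty order on D-698 targets Belar, not Ravland; it does not apply.
Duty = £24,312.25 × 3.5% = £850.93.
Total = £9,231.91 + £45,972.86 + £850.93 = £56,055.70.

£56,055.70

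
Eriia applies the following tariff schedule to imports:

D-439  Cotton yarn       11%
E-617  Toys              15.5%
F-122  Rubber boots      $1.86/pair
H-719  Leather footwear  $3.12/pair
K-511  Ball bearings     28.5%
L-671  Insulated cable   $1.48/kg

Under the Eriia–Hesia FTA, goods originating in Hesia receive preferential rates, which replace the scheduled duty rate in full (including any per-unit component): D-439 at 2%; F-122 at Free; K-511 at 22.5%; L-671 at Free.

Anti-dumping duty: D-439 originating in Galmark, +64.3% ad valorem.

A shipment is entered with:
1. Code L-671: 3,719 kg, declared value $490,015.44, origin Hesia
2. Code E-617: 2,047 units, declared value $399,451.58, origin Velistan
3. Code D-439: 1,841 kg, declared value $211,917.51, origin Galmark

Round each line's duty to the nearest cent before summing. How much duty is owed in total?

$221,488.88

Line 1 (L-671, Hesia, 3,719 kg, $490,015.44):
Base rate for L-671 is $1.48/kg.
Origin Hesia qualifies under the Eriia–Hesia agreement and L-671 is covered: preferential rate Free applies instead.
Duty = $490,015.44 × 0% = $0.00.
Line 2 (E-617, Velistan, 2,047 units, $399,451.58):
Base rate for E-617 is 15.5%.
Duty = $399,451.58 × 15.5% = $61,914.99.
Line 3 (D-439, Galmark, 1,841 kg, $211,917.51):
Base rate for D-439 is 11%.
D-439 has an FTA preferential rate, but origin Galmark is not Hesia; base rate stands.
Additional duty on D-439 from Galmark: +64.3%. Applied ad valorem rate: 11% + 64.3% = 75.3%.
Duty = $211,917.51 × 75.3% = $159,573.89.
Total = $0.00 + $61,914.99 + $159,573.89 = $221,488.88.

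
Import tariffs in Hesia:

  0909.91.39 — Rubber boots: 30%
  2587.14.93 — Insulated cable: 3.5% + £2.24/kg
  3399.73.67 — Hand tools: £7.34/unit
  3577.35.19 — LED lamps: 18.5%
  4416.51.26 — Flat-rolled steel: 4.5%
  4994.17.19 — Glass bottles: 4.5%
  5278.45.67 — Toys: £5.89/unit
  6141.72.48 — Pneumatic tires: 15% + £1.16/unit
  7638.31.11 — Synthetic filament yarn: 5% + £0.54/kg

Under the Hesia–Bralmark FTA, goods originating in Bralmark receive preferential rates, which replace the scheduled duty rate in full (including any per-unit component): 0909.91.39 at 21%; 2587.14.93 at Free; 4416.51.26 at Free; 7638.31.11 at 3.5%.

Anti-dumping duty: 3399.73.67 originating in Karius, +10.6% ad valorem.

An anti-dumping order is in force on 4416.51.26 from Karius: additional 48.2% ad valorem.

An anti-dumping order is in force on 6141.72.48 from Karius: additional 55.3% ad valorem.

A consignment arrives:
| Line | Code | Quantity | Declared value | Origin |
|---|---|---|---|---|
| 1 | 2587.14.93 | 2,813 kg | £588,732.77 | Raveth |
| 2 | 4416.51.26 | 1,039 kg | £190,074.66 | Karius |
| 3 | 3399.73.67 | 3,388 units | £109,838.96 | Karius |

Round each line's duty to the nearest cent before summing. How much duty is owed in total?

Line 1 (2587.14.93, Raveth, 2,813 kg, £588,732.77):
Base rate for 2587.14.93 is 3.5% + £2.24/kg.
2587.14.93 has an FTA preferential rate, but origin Raveth is not Bralmark; base rate stands.
Duty = £588,732.77 × 3.5% + 2,813 × £2.24 = £26,906.77.
Line 2 (4416.51.26, Karius, 1,039 kg, £190,074.66):
Base rate for 4416.51.26 is 4.5%.
4416.51.26 has an FTA preferential rate, but origin Karius is not Bralmark; base rate stands.
Additional duty on 4416.51.26 from Karius: +48.2%. Applied ad valorem rate: 4.5% + 48.2% = 52.7%.
Duty = £190,074.66 × 52.7% = £100,169.35.
Line 3 (3399.73.67, Karius, 3,388 units, £109,838.96):
Base rate for 3399.73.67 is £7.34/unit.
Additional duty on 3399.73.67 from Karius: +10.6% ad valorem. Applied ad valorem rate = 10.6%.
Duty = £109,838.96 × 10.6% + 3,388 × £7.34 = £36,510.85.
Total = £26,906.77 + £100,169.35 + £36,510.85 = £163,586.97.

£163,586.97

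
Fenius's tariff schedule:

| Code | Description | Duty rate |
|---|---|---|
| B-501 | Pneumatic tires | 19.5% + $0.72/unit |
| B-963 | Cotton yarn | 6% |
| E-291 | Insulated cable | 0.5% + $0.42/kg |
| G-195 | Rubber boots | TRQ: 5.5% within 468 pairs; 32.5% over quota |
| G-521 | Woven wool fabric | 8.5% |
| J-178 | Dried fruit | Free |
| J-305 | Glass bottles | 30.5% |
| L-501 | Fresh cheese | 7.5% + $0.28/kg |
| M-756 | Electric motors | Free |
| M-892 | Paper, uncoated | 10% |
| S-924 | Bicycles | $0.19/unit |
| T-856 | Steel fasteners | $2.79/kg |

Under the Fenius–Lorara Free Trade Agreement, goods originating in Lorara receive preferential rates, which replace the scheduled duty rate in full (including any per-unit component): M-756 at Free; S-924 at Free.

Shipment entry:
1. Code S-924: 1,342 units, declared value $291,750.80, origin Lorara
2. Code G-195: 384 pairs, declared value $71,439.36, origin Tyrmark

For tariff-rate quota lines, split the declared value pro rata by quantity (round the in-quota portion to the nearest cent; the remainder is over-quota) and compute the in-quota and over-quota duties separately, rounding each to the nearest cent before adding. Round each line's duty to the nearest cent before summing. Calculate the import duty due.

Line 1 (S-924, Lorara, 1,342 units, $291,750.80):
Base rate for S-924 is $0.19/unit.
Origin Lorara qualifies under the Fenius–Lorara agreement and S-924 is covered: preferential rate Free applies instead.
Duty = $291,750.80 × 0% = $0.00.
Line 2 (G-195, Tyrmark, 384 pairs, $71,439.36):
Code G-195 is under a tariff-rate quota (threshold 468 pairs). Quantity 384 pairs is within the quota, so the in-quota rate 5.5% applies to the full value.
Duty = $71,439.36 × 5.5% = $3,929.16.
Total = $0.00 + $3,929.16 = $3,929.16.

$3,929.16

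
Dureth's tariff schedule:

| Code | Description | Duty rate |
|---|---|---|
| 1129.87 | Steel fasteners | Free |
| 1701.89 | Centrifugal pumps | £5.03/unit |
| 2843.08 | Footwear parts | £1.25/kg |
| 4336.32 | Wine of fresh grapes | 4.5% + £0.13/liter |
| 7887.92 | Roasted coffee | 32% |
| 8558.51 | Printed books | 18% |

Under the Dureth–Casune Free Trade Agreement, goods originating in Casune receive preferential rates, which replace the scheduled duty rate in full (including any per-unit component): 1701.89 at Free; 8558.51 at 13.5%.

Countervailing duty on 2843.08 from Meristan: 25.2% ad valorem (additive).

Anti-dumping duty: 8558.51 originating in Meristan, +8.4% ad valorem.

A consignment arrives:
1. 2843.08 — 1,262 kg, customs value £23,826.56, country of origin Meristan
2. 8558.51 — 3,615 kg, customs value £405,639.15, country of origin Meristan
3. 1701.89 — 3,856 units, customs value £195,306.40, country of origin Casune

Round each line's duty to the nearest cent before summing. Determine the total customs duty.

£114,670.53

Line 1 (2843.08, Meristan, 1,262 kg, £23,826.56):
Base rate for 2843.08 is £1.25/kg.
Additional duty on 2843.08 from Meristan: +25.2% ad valorem. Applied ad valorem rate = 25.2%.
Duty = £23,826.56 × 25.2% + 1,262 × £1.25 = £7,581.79.
Line 2 (8558.51, Meristan, 3,615 kg, £405,639.15):
Base rate for 8558.51 is 18%.
8558.51 has an FTA preferential rate, but origin Meristan is not Casune; base rate stands.
Additional duty on 8558.51 from Meristan: +8.4%. Applied ad valorem rate: 18% + 8.4% = 26.4%.
Duty = £405,639.15 × 26.4% = £107,088.74.
Line 3 (1701.89, Casune, 3,856 units, £195,306.40):
Base rate for 1701.89 is £5.03/unit.
Origin Casune qualifies under the Dureth–Casune agreement and 1701.89 is covered: preferential rate Free applies instead.
Duty = £195,306.40 × 0% = £0.00.
Total = £7,581.79 + £107,088.74 + £0.00 = £114,670.53.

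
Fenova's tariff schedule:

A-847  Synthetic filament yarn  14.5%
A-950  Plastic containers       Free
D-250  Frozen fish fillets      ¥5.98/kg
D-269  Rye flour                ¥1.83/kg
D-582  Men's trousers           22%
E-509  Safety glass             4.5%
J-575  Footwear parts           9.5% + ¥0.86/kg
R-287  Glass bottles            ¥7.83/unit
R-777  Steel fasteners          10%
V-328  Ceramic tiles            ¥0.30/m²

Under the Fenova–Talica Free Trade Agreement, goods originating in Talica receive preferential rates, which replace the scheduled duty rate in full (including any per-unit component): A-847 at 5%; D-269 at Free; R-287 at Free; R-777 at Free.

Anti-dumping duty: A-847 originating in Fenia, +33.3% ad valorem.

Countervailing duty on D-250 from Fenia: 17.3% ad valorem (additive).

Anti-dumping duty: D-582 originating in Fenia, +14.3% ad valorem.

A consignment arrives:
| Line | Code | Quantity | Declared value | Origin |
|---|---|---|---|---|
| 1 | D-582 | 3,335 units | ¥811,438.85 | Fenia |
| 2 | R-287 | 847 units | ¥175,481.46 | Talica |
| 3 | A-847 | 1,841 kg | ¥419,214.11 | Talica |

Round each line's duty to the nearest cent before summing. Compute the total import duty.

Line 1 (D-582, Fenia, 3,335 units, ¥811,438.85):
Base rate for D-582 is 22%.
Additional duty on D-582 from Fenia: +14.3%. Applied ad valorem rate: 22% + 14.3% = 36.3%.
Duty = ¥811,438.85 × 36.3% = ¥294,552.30.
Line 2 (R-287, Talica, 847 units, ¥175,481.46):
Base rate for R-287 is ¥7.83/unit.
Origin Talica qualifies under the Fenova–Talica agreement and R-287 is covered: preferential rate Free applies instead.
Duty = ¥175,481.46 × 0% = ¥0.00.
Line 3 (A-847, Talica, 1,841 kg, ¥419,214.11):
Base rate for A-847 is 14.5%.
Origin Talica qualifies under the Fenova–Talica agreement and A-847 is covered: preferential rate 5% applies instead.
The additional-duty order on A-847 targets Fenia, not Talica; it does not apply.
Duty = ¥419,214.11 × 5% = ¥20,960.71.
Total = ¥294,552.30 + ¥0.00 + ¥20,960.71 = ¥315,513.01.

¥315,513.01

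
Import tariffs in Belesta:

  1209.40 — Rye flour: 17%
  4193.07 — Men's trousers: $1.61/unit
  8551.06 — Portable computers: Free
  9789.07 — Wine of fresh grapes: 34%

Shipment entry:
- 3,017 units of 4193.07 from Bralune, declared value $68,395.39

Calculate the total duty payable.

Line 1 (4193.07, Bralune, 3,017 units, $68,395.39):
Base rate for 4193.07 is $1.61/unit.
Duty = 3,017 × $1.61 = $4,857.37.

$4,857.37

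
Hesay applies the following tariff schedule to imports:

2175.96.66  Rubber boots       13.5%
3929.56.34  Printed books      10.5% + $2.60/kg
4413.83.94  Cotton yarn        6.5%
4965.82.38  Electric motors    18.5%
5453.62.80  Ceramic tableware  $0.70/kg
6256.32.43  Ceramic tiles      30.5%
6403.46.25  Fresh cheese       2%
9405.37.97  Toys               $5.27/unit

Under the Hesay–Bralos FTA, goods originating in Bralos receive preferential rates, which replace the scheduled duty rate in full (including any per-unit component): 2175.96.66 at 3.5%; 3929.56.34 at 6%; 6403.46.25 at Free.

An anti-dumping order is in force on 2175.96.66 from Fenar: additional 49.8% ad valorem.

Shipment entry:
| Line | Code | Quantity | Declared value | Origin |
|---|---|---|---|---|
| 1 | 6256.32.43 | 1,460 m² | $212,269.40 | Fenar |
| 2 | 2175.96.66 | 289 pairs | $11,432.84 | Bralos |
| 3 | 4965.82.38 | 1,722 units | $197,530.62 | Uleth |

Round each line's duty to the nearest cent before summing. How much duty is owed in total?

Line 1 (6256.32.43, Fenar, 1,460 m², $212,269.40):
Base rate for 6256.32.43 is 30.5%.
Duty = $212,269.40 × 30.5% = $64,742.17.
Line 2 (2175.96.66, Bralos, 289 pairs, $11,432.84):
Base rate for 2175.96.66 is 13.5%.
Origin Bralos qualifies under the Hesay–Bralos agreement and 2175.96.66 is covered: preferential rate 3.5% applies instead.
The additional-duty order on 2175.96.66 targets Fenar, not Bralos; it does not apply.
Duty = $11,432.84 × 3.5% = $400.15.
Line 3 (4965.82.38, Uleth, 1,722 units, $197,530.62):
Base rate for 4965.82.38 is 18.5%.
Duty = $197,530.62 × 18.5% = $36,543.16.
Total = $64,742.17 + $400.15 + $36,543.16 = $101,685.48.

$101,685.48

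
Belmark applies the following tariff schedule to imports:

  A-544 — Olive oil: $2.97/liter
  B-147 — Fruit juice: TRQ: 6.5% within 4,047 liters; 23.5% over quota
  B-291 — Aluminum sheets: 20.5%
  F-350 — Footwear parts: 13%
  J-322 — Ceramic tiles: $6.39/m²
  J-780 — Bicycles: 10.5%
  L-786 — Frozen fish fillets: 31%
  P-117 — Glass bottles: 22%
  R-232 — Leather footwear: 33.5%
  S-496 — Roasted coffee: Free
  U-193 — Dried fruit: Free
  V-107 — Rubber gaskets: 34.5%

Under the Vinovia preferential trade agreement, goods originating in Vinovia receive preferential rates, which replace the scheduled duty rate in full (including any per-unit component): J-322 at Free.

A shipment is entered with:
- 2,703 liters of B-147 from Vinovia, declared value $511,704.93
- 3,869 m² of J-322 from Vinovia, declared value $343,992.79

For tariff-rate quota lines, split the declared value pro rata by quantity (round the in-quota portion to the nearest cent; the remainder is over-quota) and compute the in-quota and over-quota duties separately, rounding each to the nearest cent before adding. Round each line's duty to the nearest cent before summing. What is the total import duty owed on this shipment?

Line 1 (B-147, Vinovia, 2,703 liters, $511,704.93):
Code B-147 is under a tariff-rate quota (threshold 4,047 liters). Quantity 2,703 liters is within the quota, so the in-quota rate 6.5% applies to the full value.
Duty = $511,704.93 × 6.5% = $33,260.82.
Line 2 (J-322, Vinovia, 3,869 m², $343,992.79):
Base rate for J-322 is $6.39/m².
Origin Vinovia qualifies under the Belmark–Vinovia agreement and J-322 is covered: preferential rate Free applies instead.
Duty = $343,992.79 × 0% = $0.00.
Total = $33,260.82 + $0.00 = $33,260.82.

$33,260.82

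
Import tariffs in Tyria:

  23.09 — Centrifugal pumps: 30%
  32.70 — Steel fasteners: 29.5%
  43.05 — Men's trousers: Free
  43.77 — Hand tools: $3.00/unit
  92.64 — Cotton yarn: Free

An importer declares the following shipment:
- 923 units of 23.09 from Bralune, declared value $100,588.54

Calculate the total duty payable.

$30,176.56

Line 1 (23.09, Bralune, 923 units, $100,588.54):
Base rate for 23.09 is 30%.
Duty = $100,588.54 × 30% = $30,176.56.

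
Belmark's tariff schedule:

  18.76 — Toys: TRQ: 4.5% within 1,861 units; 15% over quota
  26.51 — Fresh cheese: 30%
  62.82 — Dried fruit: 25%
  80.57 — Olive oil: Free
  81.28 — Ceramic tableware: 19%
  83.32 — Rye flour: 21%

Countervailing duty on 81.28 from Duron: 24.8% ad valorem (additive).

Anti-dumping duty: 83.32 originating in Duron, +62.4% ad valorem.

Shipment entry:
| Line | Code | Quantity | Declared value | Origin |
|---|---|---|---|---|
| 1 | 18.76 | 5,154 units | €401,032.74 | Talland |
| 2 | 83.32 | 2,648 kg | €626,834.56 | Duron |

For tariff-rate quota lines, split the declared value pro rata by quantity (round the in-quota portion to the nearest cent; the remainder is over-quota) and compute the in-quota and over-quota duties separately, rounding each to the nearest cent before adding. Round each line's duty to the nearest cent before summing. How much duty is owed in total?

€567,730.47

Line 1 (18.76, Talland, 5,154 units, €401,032.74):
Code 18.76 is under a tariff-rate quota (threshold 1,861 units). In-quota: 1,861 units at 4.5%; over-quota: 3,293 units at 15%.
Pro-rata value split: in-quota = €401,032.74 × 1,861/5,154 = €144,804.41; over-quota = €401,032.74 − €144,804.41 = €256,228.33.
In-quota duty = €144,804.41 × 4.5% = €6,516.20. Over-quota duty = €256,228.33 × 15% = €38,434.25.
Line duty = €6,516.20 + €38,434.25 = €44,950.45.
Line 2 (83.32, Duron, 2,648 kg, €626,834.56):
Base rate for 83.32 is 21%.
Additional duty on 83.32 from Duron: +62.4%. Applied ad valorem rate: 21% + 62.4% = 83.4%.
Duty = €626,834.56 × 83.4% = €522,780.02.
Total = €44,950.45 + €522,780.02 = €567,730.47.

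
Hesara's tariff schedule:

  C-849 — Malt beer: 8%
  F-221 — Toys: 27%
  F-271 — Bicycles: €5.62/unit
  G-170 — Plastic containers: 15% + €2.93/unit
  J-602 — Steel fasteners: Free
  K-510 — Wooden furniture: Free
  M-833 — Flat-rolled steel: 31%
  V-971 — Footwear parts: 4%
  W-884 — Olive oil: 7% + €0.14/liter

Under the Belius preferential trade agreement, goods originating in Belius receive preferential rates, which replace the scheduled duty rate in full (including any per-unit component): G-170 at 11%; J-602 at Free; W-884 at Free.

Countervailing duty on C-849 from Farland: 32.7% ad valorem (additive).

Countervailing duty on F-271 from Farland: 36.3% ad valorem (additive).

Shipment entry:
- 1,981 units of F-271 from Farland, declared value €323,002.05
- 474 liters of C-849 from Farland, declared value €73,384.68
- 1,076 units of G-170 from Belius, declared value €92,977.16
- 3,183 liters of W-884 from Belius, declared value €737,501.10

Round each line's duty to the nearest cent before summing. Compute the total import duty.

€168,478.01

Line 1 (F-271, Farland, 1,981 units, €323,002.05):
Base rate for F-271 is €5.62/unit.
Additional duty on F-271 from Farland: +36.3% ad valorem. Applied ad valorem rate = 36.3%.
Duty = €323,002.05 × 36.3% + 1,981 × €5.62 = €128,382.96.
Line 2 (C-849, Farland, 474 liters, €73,384.68):
Base rate for C-849 is 8%.
Additional duty on C-849 from Farland: +32.7%. Applied ad valorem rate: 8% + 32.7% = 40.7%.
Duty = €73,384.68 × 40.7% = €29,867.56.
Line 3 (G-170, Belius, 1,076 units, €92,977.16):
Base rate for G-170 is 15% + €2.93/unit.
Origin Belius qualifies under the Hesara–Belius agreement and G-170 is covered: preferential rate 11% applies instead.
Duty = €92,977.16 × 11% = €10,227.49.
Line 4 (W-884, Belius, 3,183 liters, €737,501.10):
Base rate for W-884 is 7% + €0.14/liter.
Origin Belius qualifies under the Hesara–Belius agreement and W-884 is covered: preferential rate Free applies instead.
Duty = €737,501.10 × 0% = €0.00.
Total = €128,382.96 + €29,867.56 + €10,227.49 + €0.00 = €168,478.01.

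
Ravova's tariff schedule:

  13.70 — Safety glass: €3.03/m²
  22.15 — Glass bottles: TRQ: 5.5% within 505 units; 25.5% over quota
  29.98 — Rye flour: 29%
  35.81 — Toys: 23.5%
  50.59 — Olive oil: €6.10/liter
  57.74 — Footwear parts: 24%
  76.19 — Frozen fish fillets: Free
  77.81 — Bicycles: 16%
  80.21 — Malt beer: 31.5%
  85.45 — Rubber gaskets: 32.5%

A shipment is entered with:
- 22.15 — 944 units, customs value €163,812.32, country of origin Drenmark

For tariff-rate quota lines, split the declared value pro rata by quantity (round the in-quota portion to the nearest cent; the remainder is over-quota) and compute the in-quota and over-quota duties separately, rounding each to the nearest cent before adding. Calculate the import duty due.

€24,245.62

Line 1 (22.15, Drenmark, 944 units, €163,812.32):
Code 22.15 is under a tariff-rate quota (threshold 505 units). In-quota: 505 units at 5.5%; over-quota: 439 units at 25.5%.
Pro-rata value split: in-quota = €163,812.32 × 505/944 = €87,632.65; over-quota = €163,812.32 − €87,632.65 = €76,179.67.
In-quota duty = €87,632.65 × 5.5% = €4,819.80. Over-quota duty = €76,179.67 × 25.5% = €19,425.82.
Line duty = €4,819.80 + €19,425.82 = €24,245.62.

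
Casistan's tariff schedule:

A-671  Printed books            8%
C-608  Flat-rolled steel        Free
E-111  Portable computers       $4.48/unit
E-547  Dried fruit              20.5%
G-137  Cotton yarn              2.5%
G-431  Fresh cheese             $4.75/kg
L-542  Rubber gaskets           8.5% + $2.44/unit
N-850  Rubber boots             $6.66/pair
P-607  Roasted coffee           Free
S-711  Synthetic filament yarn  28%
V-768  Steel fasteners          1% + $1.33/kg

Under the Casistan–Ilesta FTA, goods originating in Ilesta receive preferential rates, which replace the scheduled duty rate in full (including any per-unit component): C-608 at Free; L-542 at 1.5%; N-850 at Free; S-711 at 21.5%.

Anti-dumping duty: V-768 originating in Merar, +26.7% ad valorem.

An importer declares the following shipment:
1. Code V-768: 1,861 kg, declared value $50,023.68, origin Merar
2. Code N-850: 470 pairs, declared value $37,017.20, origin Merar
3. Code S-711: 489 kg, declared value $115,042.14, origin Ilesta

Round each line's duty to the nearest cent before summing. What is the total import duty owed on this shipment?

Line 1 (V-768, Merar, 1,861 kg, $50,023.68):
Base rate for V-768 is 1% + $1.33/kg.
Additional duty on V-768 from Merar: +26.7%. Applied ad valorem rate: 1% + 26.7% = 27.7%.
Duty = $50,023.68 × 27.7% + 1,861 × $1.33 = $16,331.69.
Line 2 (N-850, Merar, 470 pairs, $37,017.20):
Base rate for N-850 is $6.66/pair.
N-850 has an FTA preferential rate, but origin Merar is not Ilesta; base rate stands.
Duty = 470 × $6.66 = $3,130.20.
Line 3 (S-711, Ilesta, 489 kg, $115,042.14):
Base rate for S-711 is 28%.
Origin Ilesta qualifies under the Casistan–Ilesta agreement and S-711 is covered: preferential rate 21.5% applies instead.
Duty = $115,042.14 × 21.5% = $24,734.06.
Total = $16,331.69 + $3,130.20 + $24,734.06 = $44,195.95.

$44,195.95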